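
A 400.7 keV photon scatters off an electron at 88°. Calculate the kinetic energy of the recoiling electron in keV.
172.6128 keV

By energy conservation: K_e = E_initial - E_final

First find the scattered photon energy:
Initial wavelength: λ = hc/E = 3.0942 pm
Compton shift: Δλ = λ_C(1 - cos(88°)) = 2.3416 pm
Final wavelength: λ' = 3.0942 + 2.3416 = 5.4358 pm
Final photon energy: E' = hc/λ' = 228.0872 keV

Electron kinetic energy:
K_e = E - E' = 400.7000 - 228.0872 = 172.6128 keV

(Intermediate values are shown rounded; full precision is carried through to the final answer.)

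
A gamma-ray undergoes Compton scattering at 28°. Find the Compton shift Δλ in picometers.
0.2840 pm

Using the Compton scattering formula:
Δλ = λ_C(1 - cos θ)

where λ_C = h/(m_e·c) ≈ 2.4263 pm is the Compton wavelength of an electron.

For θ = 28°:
cos(28°) = 0.8829
1 - cos(28°) = 0.1171

Δλ = 2.4263 × 0.1171
Δλ = 0.2840 pm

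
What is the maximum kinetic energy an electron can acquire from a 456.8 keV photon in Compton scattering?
292.9473 keV

Maximum energy transfer occurs at θ = 180° (backscattering).

Initial photon: E₀ = 456.8 keV → λ₀ = 2.7142 pm

Maximum Compton shift (at 180°):
Δλ_max = 2λ_C = 2 × 2.4263 = 4.8526 pm

Final wavelength:
λ' = 2.7142 + 4.8526 = 7.5668 pm

Minimum photon energy (maximum energy to electron):
E'_min = hc/λ' = 163.8527 keV

Maximum electron kinetic energy:
K_max = E₀ - E'_min = 456.8000 - 163.8527 = 292.9473 keV

(Intermediate values are shown rounded; full precision is carried through to the final answer.)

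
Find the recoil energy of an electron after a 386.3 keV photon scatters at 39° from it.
55.6970 keV

By energy conservation: K_e = E_initial - E_final

First find the scattered photon energy:
Initial wavelength: λ = hc/E = 3.2095 pm
Compton shift: Δλ = λ_C(1 - cos(39°)) = 0.5407 pm
Final wavelength: λ' = 3.2095 + 0.5407 = 3.7502 pm
Final photon energy: E' = hc/λ' = 330.6030 keV

Electron kinetic energy:
K_e = E - E' = 386.3000 - 330.6030 = 55.6970 keV

(Intermediate values are shown rounded; full precision is carried through to the final answer.)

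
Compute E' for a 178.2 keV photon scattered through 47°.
160.4110 keV

First convert energy to wavelength:
λ = hc/E, with hc ≈ 1239.842 keV·pm (i.e. 1239.842 eV·nm)

For E = 178.2 keV = 178200 eV:
λ = 1239.842 keV·pm / 178.2 keV
λ = 6.9576 pm

Calculate the Compton shift:
Δλ = λ_C(1 - cos(47°)) = 2.4263 × 0.3180
Δλ = 0.7716 pm

Final wavelength:
λ' = 6.9576 + 0.7716 = 7.7292 pm

Final energy:
E' = hc/λ' = 1239.842 / 7.7292 = 160.4110 keV

(Intermediate values are shown rounded; full precision is carried through to the final answer.)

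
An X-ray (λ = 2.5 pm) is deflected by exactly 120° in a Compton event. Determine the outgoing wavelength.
6.1395 pm

Using the Compton formula: λ' = λ + λ_C(1 − cos θ)

For θ = 120°, cos θ = -1/2 (exact) = -0.5000, so:
1 − cos 120° = 1 − (-1/2) = 1.5000

Δλ = λ_C × 1.5000 = 2.4263 × 1.5000 = 3.6395 pm

λ' = 2.5 + 3.6395 = 6.1395 pm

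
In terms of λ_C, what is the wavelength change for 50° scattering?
0.3572 λ_C

The Compton shift formula is:
Δλ = λ_C(1 - cos θ)

Dividing both sides by λ_C:
Δλ/λ_C = 1 - cos θ

For θ = 50°:
Δλ/λ_C = 1 - cos(50°)
Δλ/λ_C = 1 - 0.6428
Δλ/λ_C = 0.3572

This means the shift is 0.3572 × λ_C = 0.8667 pm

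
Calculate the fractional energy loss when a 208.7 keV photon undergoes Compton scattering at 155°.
0.4377 (or 43.77%)

Calculate initial and final photon energies:

Initial: E₀ = 208.7 keV → λ₀ = 5.9408 pm
Compton shift: Δλ = 4.6253 pm
Final wavelength: λ' = 10.5661 pm
Final energy: E' = 117.3417 keV

Fractional energy loss:
(E₀ - E')/E₀ = (208.7000 - 117.3417)/208.7000
= 91.3583/208.7000
= 0.4377
= 43.77%

(Intermediate values are shown rounded; full precision is carried through to the final answer.)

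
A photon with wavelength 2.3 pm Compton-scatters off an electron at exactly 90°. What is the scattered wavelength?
4.7263 pm

Using the Compton formula: λ' = λ + λ_C(1 − cos θ)

For θ = 90°, cos θ = 0 (exact) = 0.0000, so:
1 − cos 90° = 1 − (0) = 1.0000

Δλ = λ_C × 1.0000 = 2.4263 × 1.0000 = 2.4263 pm

λ' = 2.3 + 2.4263 = 4.7263 pm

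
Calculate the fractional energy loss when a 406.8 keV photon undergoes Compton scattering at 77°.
0.3816 (or 38.16%)

Calculate initial and final photon energies:

Initial: E₀ = 406.8 keV → λ₀ = 3.0478 pm
Compton shift: Δλ = 1.8805 pm
Final wavelength: λ' = 4.9283 pm
Final energy: E' = 251.5759 keV

Fractional energy loss:
(E₀ - E')/E₀ = (406.8000 - 251.5759)/406.8000
= 155.2241/406.8000
= 0.3816
= 38.16%

(Intermediate values are shown rounded; full precision is carried through to the final answer.)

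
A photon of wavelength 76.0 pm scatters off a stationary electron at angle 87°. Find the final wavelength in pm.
78.2993 pm

Using the Compton scattering formula:
λ' = λ + Δλ = λ + λ_C(1 - cos θ)

Given:
- Initial wavelength λ = 76.0 pm
- Scattering angle θ = 87°
- Compton wavelength λ_C ≈ 2.4263 pm

Calculate the shift:
Δλ = 2.4263 × (1 - cos(87°))
Δλ = 2.4263 × 0.9477
Δλ = 2.2993 pm

Final wavelength:
λ' = 76.0 + 2.2993 = 78.2993 pm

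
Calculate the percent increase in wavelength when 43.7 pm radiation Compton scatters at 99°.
6.4208%

Calculate the Compton shift:
Δλ = λ_C(1 - cos(99°))
Δλ = 2.4263 × (1 - cos(99°))
Δλ = 2.4263 × 1.1564
Δλ = 2.8059 pm

Percentage change:
(Δλ/λ₀) × 100 = (2.8059/43.7) × 100
= 6.4208%

(Intermediate values are shown rounded; full precision is carried through to the final answer.)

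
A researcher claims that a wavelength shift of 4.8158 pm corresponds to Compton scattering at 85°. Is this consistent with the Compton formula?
No, inconsistent

Calculate the expected shift for θ = 85°:

Δλ_expected = λ_C(1 - cos(85°))
Δλ_expected = 2.4263 × (1 - cos(85°))
Δλ_expected = 2.4263 × 0.9128
Δλ_expected = 2.2148 pm

Given shift: 4.8158 pm
Expected shift: 2.2148 pm
Difference: 2.6009 pm

The values do not match. The given shift corresponds to θ ≈ 170.0°, not 85°.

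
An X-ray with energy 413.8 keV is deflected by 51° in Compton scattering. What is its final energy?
318.2658 keV

First convert energy to wavelength:
λ = hc/E, with hc ≈ 1239.842 keV·pm (i.e. 1239.842 eV·nm)

For E = 413.8 keV = 413800 eV:
λ = 1239.842 keV·pm / 413.8 keV
λ = 2.9962 pm

Calculate the Compton shift:
Δλ = λ_C(1 - cos(51°)) = 2.4263 × 0.3707
Δλ = 0.8994 pm

Final wavelength:
λ' = 2.9962 + 0.8994 = 3.8956 pm

Final energy:
E' = hc/λ' = 1239.842 / 3.8956 = 318.2658 keV

(Intermediate values are shown rounded; full precision is carried through to the final answer.)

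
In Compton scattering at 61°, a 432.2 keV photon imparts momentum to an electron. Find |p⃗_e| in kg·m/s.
2.0785e-22 kg·m/s

The electron is initially at rest, so by conservation of momentum:
p⃗_e = p⃗₀ − p⃗'  (incident photon momentum minus scattered photon momentum)

Photon momentum magnitudes (p = h/λ = E/c):
λ₀ = hc/E₀ = 2.8687 pm → p₀ = h/λ₀ = 2.3098e-22 kg·m/s
Δλ = λ_C(1 − cos 61°) = 1.2500 pm
λ' = 4.1187 pm → p' = h/λ' = 1.6088e-22 kg·m/s

The scattered photon makes angle θ = 61° with the incident direction, so by the law of cosines:
|p⃗_e|² = p₀² + p'² − 2p₀p'cos θ
|p⃗_e|² = (2.3098e-22)² + (1.6088e-22)² − 2·2.3098e-22·1.6088e-22·cos(61°)
|p⃗_e| = 2.0785e-22 kg·m/s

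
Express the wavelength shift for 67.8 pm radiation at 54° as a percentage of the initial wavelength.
1.4752%

Calculate the Compton shift:
Δλ = λ_C(1 - cos(54°))
Δλ = 2.4263 × (1 - cos(54°))
Δλ = 2.4263 × 0.4122
Δλ = 1.0002 pm

Percentage change:
(Δλ/λ₀) × 100 = (1.0002/67.8) × 100
= 1.4752%

(Intermediate values are shown rounded; full precision is carried through to the final answer.)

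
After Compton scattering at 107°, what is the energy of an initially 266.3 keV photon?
159.1274 keV

First convert energy to wavelength:
λ = hc/E, with hc ≈ 1239.842 keV·pm (i.e. 1239.842 eV·nm)

For E = 266.3 keV = 266300 eV:
λ = 1239.842 keV·pm / 266.3 keV
λ = 4.6558 pm

Calculate the Compton shift:
Δλ = λ_C(1 - cos(107°)) = 2.4263 × 1.2924
Δλ = 3.1357 pm

Final wavelength:
λ' = 4.6558 + 3.1357 = 7.7915 pm

Final energy:
E' = hc/λ' = 1239.842 / 7.7915 = 159.1274 keV

(Intermediate values are shown rounded; full precision is carried through to the final answer.)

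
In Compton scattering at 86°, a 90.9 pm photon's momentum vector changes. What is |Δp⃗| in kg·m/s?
9.8231e-24 kg·m/s

Photon momentum magnitude is p = h/λ.

Initial momentum:
p₀ = h/λ = 6.6261e-34/9.0900e-11 = 7.2894e-24 kg·m/s

After scattering:
λ' = λ + Δλ = 90.9 + 2.2571 = 93.1571 pm
p' = h/λ' = 6.6261e-34/9.3157e-11 = 7.1128e-24 kg·m/s

Momentum is a vector; the scattered photon's direction makes angle θ = 86° with the incident direction. The magnitude of the vector change Δp⃗ = p⃗₀ − p⃗' is found from the law of cosines:
|Δp⃗|² = p₀² + p'² − 2p₀p'cos θ
|Δp⃗|² = (7.2894e-24)² + (7.1128e-24)² − 2·7.2894e-24·7.1128e-24·cos(86°)
|Δp⃗| = 9.8231e-24 kg·m/s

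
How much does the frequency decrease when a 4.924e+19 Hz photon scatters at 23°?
1.512e+18 Hz (decrease)

Convert frequency to wavelength (c = 299792458 m/s):
λ₀ = c/f₀ = 299792458/4.924e+19 = 6.0883927e-12 m = 6.0884 pm

Calculate Compton shift:
Δλ = λ_C(1 - cos(23°)) = 0.1929 pm

Final wavelength:
λ' = λ₀ + Δλ = 6.0884 + 0.1929 = 6.2813 pm

Final frequency:
f' = c/λ' = 299792458/6.2812726e-12 = 4.7727981e+19 Hz

Frequency shift (decrease):
Δf = f₀ - f' = 4.924e+19 - 4.7727981e+19 = 1.512e+18 Hz

(Intermediate values are shown rounded; full precision is carried through to the final answer.)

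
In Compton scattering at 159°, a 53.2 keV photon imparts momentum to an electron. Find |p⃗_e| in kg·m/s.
5.1234e-23 kg·m/s

The electron is initially at rest, so by conservation of momentum:
p⃗_e = p⃗₀ − p⃗'  (incident photon momentum minus scattered photon momentum)

Photon momentum magnitudes (p = h/λ = E/c):
λ₀ = hc/E₀ = 23.3053 pm → p₀ = h/λ₀ = 2.8432e-23 kg·m/s
Δλ = λ_C(1 − cos 159°) = 4.6915 pm
λ' = 27.9968 pm → p' = h/λ' = 2.3667e-23 kg·m/s

The scattered photon makes angle θ = 159° with the incident direction, so by the law of cosines:
|p⃗_e|² = p₀² + p'² − 2p₀p'cos θ
|p⃗_e|² = (2.8432e-23)² + (2.3667e-23)² − 2·2.8432e-23·2.3667e-23·cos(159°)
|p⃗_e| = 5.1234e-23 kg·m/s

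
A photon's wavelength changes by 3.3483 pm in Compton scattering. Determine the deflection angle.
112.33°

From the Compton formula Δλ = λ_C(1 - cos θ), we can solve for θ:

cos θ = 1 - Δλ/λ_C

Given:
- Δλ = 3.3483 pm
- λ_C = h/(m_e·c) ≈ 2.42631024 pm

cos θ = 1 - 3.3483/2.42631024
cos θ = 1 - 1.379997
cos θ = -0.379997

θ = arccos(-0.379997)
θ = 112.33°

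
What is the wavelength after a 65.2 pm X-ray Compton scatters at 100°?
68.0476 pm

Using the Compton scattering formula:
λ' = λ + Δλ = λ + λ_C(1 - cos θ)

Given:
- Initial wavelength λ = 65.2 pm
- Scattering angle θ = 100°
- Compton wavelength λ_C ≈ 2.4263 pm

Calculate the shift:
Δλ = 2.4263 × (1 - cos(100°))
Δλ = 2.4263 × 1.1736
Δλ = 2.8476 pm

Final wavelength:
λ' = 65.2 + 2.8476 = 68.0476 pm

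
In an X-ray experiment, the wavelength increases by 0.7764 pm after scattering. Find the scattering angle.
47.16°

From the Compton formula Δλ = λ_C(1 - cos θ), we can solve for θ:

cos θ = 1 - Δλ/λ_C

Given:
- Δλ = 0.7764 pm
- λ_C = h/(m_e·c) ≈ 2.42631024 pm

cos θ = 1 - 0.7764/2.42631024
cos θ = 1 - 0.319992
cos θ = 0.680008

θ = arccos(0.680008)
θ = 47.16°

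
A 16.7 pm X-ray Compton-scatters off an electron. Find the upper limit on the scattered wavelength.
21.5526 pm (at θ = 180°)

The Compton shift is Δλ = λ_C(1 − cos θ).

Since cos θ ranges from −1 to 1, the factor (1 − cos θ) ranges from 0 to 2; the maximum shift occurs at θ = 180° (backscattering):
Δλ_max = 2λ_C = 2 × 2.4263 pm = 4.8526 pm

Maximum scattered wavelength:
λ'_max = λ₀ + Δλ_max = 16.7 + 4.8526 = 21.5526 pm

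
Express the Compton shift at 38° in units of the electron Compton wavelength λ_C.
0.2120 λ_C

The Compton shift formula is:
Δλ = λ_C(1 - cos θ)

Dividing both sides by λ_C:
Δλ/λ_C = 1 - cos θ

For θ = 38°:
Δλ/λ_C = 1 - cos(38°)
Δλ/λ_C = 1 - 0.7880
Δλ/λ_C = 0.2120

This means the shift is 0.2120 × λ_C = 0.5144 pm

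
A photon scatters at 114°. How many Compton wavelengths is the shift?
1.4067 λ_C

The Compton shift formula is:
Δλ = λ_C(1 - cos θ)

Dividing both sides by λ_C:
Δλ/λ_C = 1 - cos θ

For θ = 114°:
Δλ/λ_C = 1 - cos(114°)
Δλ/λ_C = 1 - -0.4067
Δλ/λ_C = 1.4067

This means the shift is 1.4067 × λ_C = 3.4132 pm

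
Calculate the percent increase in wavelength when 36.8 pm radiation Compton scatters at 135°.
11.2554%

Calculate the Compton shift:
Δλ = λ_C(1 - cos(135°))
Δλ = 2.4263 × (1 - cos(135°))
Δλ = 2.4263 × 1.7071
Δλ = 4.1420 pm

Percentage change:
(Δλ/λ₀) × 100 = (4.1420/36.8) × 100
= 11.2554%

(Intermediate values are shown rounded; full precision is carried through to the final answer.)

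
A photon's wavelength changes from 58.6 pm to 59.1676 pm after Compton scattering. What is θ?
40.00°

First find the wavelength shift:
Δλ = λ' - λ = 59.1676 - 58.6 = 0.5676 pm

Using Δλ = λ_C(1 - cos θ), with λ_C = h/(m_e·c) ≈ 2.42631024 pm:
cos θ = 1 - Δλ/λ_C
cos θ = 1 - 0.5676/2.42631024
cos θ = 0.766065

θ = arccos(0.766065)
θ = 40.00°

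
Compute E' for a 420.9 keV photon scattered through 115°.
193.8039 keV

First convert energy to wavelength:
λ = hc/E, with hc ≈ 1239.842 keV·pm (i.e. 1239.842 eV·nm)

For E = 420.9 keV = 420900 eV:
λ = 1239.842 keV·pm / 420.9 keV
λ = 2.9457 pm

Calculate the Compton shift:
Δλ = λ_C(1 - cos(115°)) = 2.4263 × 1.4226
Δλ = 3.4517 pm

Final wavelength:
λ' = 2.9457 + 3.4517 = 6.3974 pm

Final energy:
E' = hc/λ' = 1239.842 / 6.3974 = 193.8039 keV

(Intermediate values are shown rounded; full precision is carried through to the final answer.)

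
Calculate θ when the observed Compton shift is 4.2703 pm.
139.46°

From the Compton formula Δλ = λ_C(1 - cos θ), we can solve for θ:

cos θ = 1 - Δλ/λ_C

Given:
- Δλ = 4.2703 pm
- λ_C = h/(m_e·c) ≈ 2.42631024 pm

cos θ = 1 - 4.2703/2.42631024
cos θ = 1 - 1.759998
cos θ = -0.759998

θ = arccos(-0.759998)
θ = 139.46°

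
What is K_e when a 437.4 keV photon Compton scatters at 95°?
210.8352 keV

By energy conservation: K_e = E_initial - E_final

First find the scattered photon energy:
Initial wavelength: λ = hc/E = 2.8346 pm
Compton shift: Δλ = λ_C(1 - cos(95°)) = 2.6378 pm
Final wavelength: λ' = 2.8346 + 2.6378 = 5.4723 pm
Final photon energy: E' = hc/λ' = 226.5648 keV

Electron kinetic energy:
K_e = E - E' = 437.4000 - 226.5648 = 210.8352 keV

(Intermediate values are shown rounded; full precision is carried through to the final answer.)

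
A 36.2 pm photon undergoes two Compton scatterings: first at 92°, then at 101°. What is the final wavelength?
41.6003 pm

Apply Compton shift twice:

First scattering at θ₁ = 92°:
Δλ₁ = λ_C(1 - cos(92°))
Δλ₁ = 2.4263 × 1.0349
Δλ₁ = 2.5110 pm

After first scattering:
λ₁ = 36.2 + 2.5110 = 38.7110 pm

Second scattering at θ₂ = 101°:
Δλ₂ = λ_C(1 - cos(101°))
Δλ₂ = 2.4263 × 1.1908
Δλ₂ = 2.8893 pm

Final wavelength:
λ₂ = 38.7110 + 2.8893 = 41.6003 pm

Total shift: Δλ_total = 2.5110 + 2.8893 = 5.4003 pm

(Intermediate values are shown rounded; full precision is carried through to the final answer.)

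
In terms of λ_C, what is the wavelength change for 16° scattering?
0.0387 λ_C

The Compton shift formula is:
Δλ = λ_C(1 - cos θ)

Dividing both sides by λ_C:
Δλ/λ_C = 1 - cos θ

For θ = 16°:
Δλ/λ_C = 1 - cos(16°)
Δλ/λ_C = 1 - 0.9613
Δλ/λ_C = 0.0387

This means the shift is 0.0387 × λ_C = 0.0940 pm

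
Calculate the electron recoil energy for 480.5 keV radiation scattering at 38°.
79.8619 keV

By energy conservation: K_e = E_initial - E_final

First find the scattered photon energy:
Initial wavelength: λ = hc/E = 2.5803 pm
Compton shift: Δλ = λ_C(1 - cos(38°)) = 0.5144 pm
Final wavelength: λ' = 2.5803 + 0.5144 = 3.0947 pm
Final photon energy: E' = hc/λ' = 400.6381 keV

Electron kinetic energy:
K_e = E - E' = 480.5000 - 400.6381 = 79.8619 keV

(Intermediate values are shown rounded; full precision is carried through to the final answer.)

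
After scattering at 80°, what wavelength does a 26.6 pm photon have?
28.6050 pm

Using the Compton scattering formula:
λ' = λ + Δλ = λ + λ_C(1 - cos θ)

Given:
- Initial wavelength λ = 26.6 pm
- Scattering angle θ = 80°
- Compton wavelength λ_C ≈ 2.4263 pm

Calculate the shift:
Δλ = 2.4263 × (1 - cos(80°))
Δλ = 2.4263 × 0.8264
Δλ = 2.0050 pm

Final wavelength:
λ' = 26.6 + 2.0050 = 28.6050 pm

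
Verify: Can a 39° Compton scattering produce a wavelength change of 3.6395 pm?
No, inconsistent

Calculate the expected shift for θ = 39°:

Δλ_expected = λ_C(1 - cos(39°))
Δλ_expected = 2.4263 × (1 - cos(39°))
Δλ_expected = 2.4263 × 0.2229
Δλ_expected = 0.5407 pm

Given shift: 3.6395 pm
Expected shift: 0.5407 pm
Difference: 3.0988 pm

The values do not match. The given shift corresponds to θ ≈ 120.0°, not 39°.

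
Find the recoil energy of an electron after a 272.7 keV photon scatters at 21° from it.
9.3351 keV

By energy conservation: K_e = E_initial - E_final

First find the scattered photon energy:
Initial wavelength: λ = hc/E = 4.5465 pm
Compton shift: Δλ = λ_C(1 - cos(21°)) = 0.1612 pm
Final wavelength: λ' = 4.5465 + 0.1612 = 4.7077 pm
Final photon energy: E' = hc/λ' = 263.3649 keV

Electron kinetic energy:
K_e = E - E' = 272.7000 - 263.3649 = 9.3351 keV

(Intermediate values are shown rounded; full precision is carried through to the final answer.)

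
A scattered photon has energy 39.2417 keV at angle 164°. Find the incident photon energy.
46.2000 keV

Convert final energy to wavelength (hc ≈ 1239.842 keV·pm):
λ' = hc/E' = 1239.842 / 39.2417 = 31.5950 pm

Calculate the Compton shift:
Δλ = λ_C(1 - cos(164°))
Δλ = 2.4263 × (1 - cos(164°))
Δλ = 4.7586 pm

Initial wavelength:
λ = λ' - Δλ = 31.5950 - 4.7586 = 26.8364 pm

Initial energy:
E = hc/λ = 1239.842 / 26.8364 = 46.2000 keV

(Intermediate values are shown rounded; full precision is carried through to the final answer.)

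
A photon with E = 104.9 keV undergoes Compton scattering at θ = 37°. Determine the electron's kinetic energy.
4.1641 keV

By energy conservation: K_e = E_initial - E_final

First find the scattered photon energy:
Initial wavelength: λ = hc/E = 11.8193 pm
Compton shift: Δλ = λ_C(1 - cos(37°)) = 0.4886 pm
Final wavelength: λ' = 11.8193 + 0.4886 = 12.3078 pm
Final photon energy: E' = hc/λ' = 100.7359 keV

Electron kinetic energy:
K_e = E - E' = 104.9000 - 100.7359 = 4.1641 keV

(Intermediate values are shown rounded; full precision is carried through to the final answer.)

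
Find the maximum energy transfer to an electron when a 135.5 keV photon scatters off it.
46.9572 keV

Maximum energy transfer occurs at θ = 180° (backscattering).

Initial photon: E₀ = 135.5 keV → λ₀ = 9.1501 pm

Maximum Compton shift (at 180°):
Δλ_max = 2λ_C = 2 × 2.4263 = 4.8526 pm

Final wavelength:
λ' = 9.1501 + 4.8526 = 14.0027 pm

Minimum photon energy (maximum energy to electron):
E'_min = hc/λ' = 88.5428 keV

Maximum electron kinetic energy:
K_max = E₀ - E'_min = 135.5000 - 88.5428 = 46.9572 keV

(Intermediate values are shown rounded; full precision is carried through to the final answer.)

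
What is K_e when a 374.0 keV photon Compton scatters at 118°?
193.8030 keV

By energy conservation: K_e = E_initial - E_final

First find the scattered photon energy:
Initial wavelength: λ = hc/E = 3.3151 pm
Compton shift: Δλ = λ_C(1 - cos(118°)) = 3.5654 pm
Final wavelength: λ' = 3.3151 + 3.5654 = 6.8805 pm
Final photon energy: E' = hc/λ' = 180.1970 keV

Electron kinetic energy:
K_e = E - E' = 374.0000 - 180.1970 = 193.8030 keV

(Intermediate values are shown rounded; full precision is carried through to the final answer.)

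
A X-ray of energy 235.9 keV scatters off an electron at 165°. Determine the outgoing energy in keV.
123.6659 keV

First convert energy to wavelength:
λ = hc/E, with hc ≈ 1239.842 keV·pm (i.e. 1239.842 eV·nm)

For E = 235.9 keV = 235900 eV:
λ = 1239.842 keV·pm / 235.9 keV
λ = 5.2558 pm

Calculate the Compton shift:
Δλ = λ_C(1 - cos(165°)) = 2.4263 × 1.9659
Δλ = 4.7699 pm

Final wavelength:
λ' = 5.2558 + 4.7699 = 10.0257 pm

Final energy:
E' = hc/λ' = 1239.842 / 10.0257 = 123.6659 keV

(Intermediate values are shown rounded; full precision is carried through to the final answer.)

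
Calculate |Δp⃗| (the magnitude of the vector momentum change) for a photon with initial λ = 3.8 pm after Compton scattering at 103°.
2.1830e-22 kg·m/s

Photon momentum magnitude is p = h/λ.

Initial momentum:
p₀ = h/λ = 6.6261e-34/3.8000e-12 = 1.7437e-22 kg·m/s

After scattering:
λ' = λ + Δλ = 3.8 + 2.9721 = 6.7721 pm
p' = h/λ' = 6.6261e-34/6.7721e-12 = 9.7843e-23 kg·m/s

Momentum is a vector; the scattered photon's direction makes angle θ = 103° with the incident direction. The magnitude of the vector change Δp⃗ = p⃗₀ − p⃗' is found from the law of cosines:
|Δp⃗|² = p₀² + p'² − 2p₀p'cos θ
|Δp⃗|² = (1.7437e-22)² + (9.7843e-23)² − 2·1.7437e-22·9.7843e-23·cos(103°)
|Δp⃗| = 2.1830e-22 kg·m/s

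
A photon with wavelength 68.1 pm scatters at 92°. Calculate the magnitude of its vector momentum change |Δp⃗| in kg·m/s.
1.3751e-23 kg·m/s

Photon momentum magnitude is p = h/λ.

Initial momentum:
p₀ = h/λ = 6.6261e-34/6.8100e-11 = 9.7299e-24 kg·m/s

After scattering:
λ' = λ + Δλ = 68.1 + 2.5110 = 70.6110 pm
p' = h/λ' = 6.6261e-34/7.0611e-11 = 9.3839e-24 kg·m/s

Momentum is a vector; the scattered photon's direction makes angle θ = 92° with the incident direction. The magnitude of the vector change Δp⃗ = p⃗₀ − p⃗' is found from the law of cosines:
|Δp⃗|² = p₀² + p'² − 2p₀p'cos θ
|Δp⃗|² = (9.7299e-24)² + (9.3839e-24)² − 2·9.7299e-24·9.3839e-24·cos(92°)
|Δp⃗| = 1.3751e-23 kg·m/s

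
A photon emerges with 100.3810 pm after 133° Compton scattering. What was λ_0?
96.3000 pm

From λ' = λ + Δλ, we have λ = λ' - Δλ

First calculate the Compton shift:
Δλ = λ_C(1 - cos θ)
Δλ = 2.4263 × (1 - cos(133°))
Δλ = 2.4263 × 1.6820
Δλ = 4.0810 pm

Initial wavelength:
λ = λ' - Δλ
λ = 100.3810 - 4.0810
λ = 96.3000 pm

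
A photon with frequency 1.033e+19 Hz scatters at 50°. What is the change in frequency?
2.996e+17 Hz (decrease)

Convert frequency to wavelength (c = 299792458 m/s):
λ₀ = c/f₀ = 299792458/1.033e+19 = 2.9021535e-11 m = 29.0215 pm

Calculate Compton shift:
Δλ = λ_C(1 - cos(50°)) = 0.8667 pm

Final wavelength:
λ' = λ₀ + Δλ = 29.0215 + 0.8667 = 29.8882 pm

Final frequency:
f' = c/λ' = 299792458/2.9888243e-11 = 1.0030448e+19 Hz

Frequency shift (decrease):
Δf = f₀ - f' = 1.033e+19 - 1.0030448e+19 = 2.996e+17 Hz

(Intermediate values are shown rounded; full precision is carried through to the final answer.)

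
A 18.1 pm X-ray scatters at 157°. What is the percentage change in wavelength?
25.7444%

Calculate the Compton shift:
Δλ = λ_C(1 - cos(157°))
Δλ = 2.4263 × (1 - cos(157°))
Δλ = 2.4263 × 1.9205
Δλ = 4.6597 pm

Percentage change:
(Δλ/λ₀) × 100 = (4.6597/18.1) × 100
= 25.7444%

(Intermediate values are shown rounded; full precision is carried through to the final answer.)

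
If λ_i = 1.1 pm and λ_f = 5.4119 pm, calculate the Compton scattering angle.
141.00°

First find the wavelength shift:
Δλ = λ' - λ = 5.4119 - 1.1 = 4.3119 pm

Using Δλ = λ_C(1 - cos θ), with λ_C = h/(m_e·c) ≈ 2.42631024 pm:
cos θ = 1 - Δλ/λ_C
cos θ = 1 - 4.3119/2.42631024
cos θ = -0.777143

θ = arccos(-0.777143)
θ = 141.00°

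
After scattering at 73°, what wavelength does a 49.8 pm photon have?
51.5169 pm

Using the Compton scattering formula:
λ' = λ + Δλ = λ + λ_C(1 - cos θ)

Given:
- Initial wavelength λ = 49.8 pm
- Scattering angle θ = 73°
- Compton wavelength λ_C ≈ 2.4263 pm

Calculate the shift:
Δλ = 2.4263 × (1 - cos(73°))
Δλ = 2.4263 × 0.7076
Δλ = 1.7169 pm

Final wavelength:
λ' = 49.8 + 1.7169 = 51.5169 pm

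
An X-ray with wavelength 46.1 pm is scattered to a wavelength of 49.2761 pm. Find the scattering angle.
108.00°

First find the wavelength shift:
Δλ = λ' - λ = 49.2761 - 46.1 = 3.1761 pm

Using Δλ = λ_C(1 - cos θ), with λ_C = h/(m_e·c) ≈ 2.42631024 pm:
cos θ = 1 - Δλ/λ_C
cos θ = 1 - 3.1761/2.42631024
cos θ = -0.309025

θ = arccos(-0.309025)
θ = 108.00°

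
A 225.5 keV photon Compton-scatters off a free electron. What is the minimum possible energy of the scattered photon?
119.7821 keV (at θ = 180°)

The scattered photon has minimum energy when its wavelength is maximum, i.e., when the Compton shift Δλ = λ_C(1 − cos θ) is maximum. This occurs at θ = 180° (backscattering), giving Δλ_max = 2λ_C = 4.8526 pm.

Initial wavelength: λ₀ = hc/E₀ = 5.4982 pm
Maximum final wavelength: λ'_max = λ₀ + 2λ_C = 5.4982 + 4.8526 = 10.3508 pm
Minimum final energy: E'_min = hc/λ'_max = 119.7821 keV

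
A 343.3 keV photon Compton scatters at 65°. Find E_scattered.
247.3526 keV

First convert energy to wavelength:
λ = hc/E, with hc ≈ 1239.842 keV·pm (i.e. 1239.842 eV·nm)

For E = 343.3 keV = 343300 eV:
λ = 1239.842 keV·pm / 343.3 keV
λ = 3.6115 pm

Calculate the Compton shift:
Δλ = λ_C(1 - cos(65°)) = 2.4263 × 0.5774
Δλ = 1.4009 pm

Final wavelength:
λ' = 3.6115 + 1.4009 = 5.0124 pm

Final energy:
E' = hc/λ' = 1239.842 / 5.0124 = 247.3526 keV

(Intermediate values are shown rounded; full precision is carried through to the final answer.)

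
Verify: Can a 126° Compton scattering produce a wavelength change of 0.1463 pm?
No, inconsistent

Calculate the expected shift for θ = 126°:

Δλ_expected = λ_C(1 - cos(126°))
Δλ_expected = 2.4263 × (1 - cos(126°))
Δλ_expected = 2.4263 × 1.5878
Δλ_expected = 3.8525 pm

Given shift: 0.1463 pm
Expected shift: 3.8525 pm
Difference: 3.7061 pm

The values do not match. The given shift corresponds to θ ≈ 20.0°, not 126°.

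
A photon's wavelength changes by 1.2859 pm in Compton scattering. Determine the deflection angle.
61.96°

From the Compton formula Δλ = λ_C(1 - cos θ), we can solve for θ:

cos θ = 1 - Δλ/λ_C

Given:
- Δλ = 1.2859 pm
- λ_C = h/(m_e·c) ≈ 2.42631024 pm

cos θ = 1 - 1.2859/2.42631024
cos θ = 1 - 0.529982
cos θ = 0.470018

θ = arccos(0.470018)
θ = 61.96°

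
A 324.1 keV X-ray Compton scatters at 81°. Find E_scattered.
211.1360 keV

First convert energy to wavelength:
λ = hc/E, with hc ≈ 1239.842 keV·pm (i.e. 1239.842 eV·nm)

For E = 324.1 keV = 324100 eV:
λ = 1239.842 keV·pm / 324.1 keV
λ = 3.8255 pm

Calculate the Compton shift:
Δλ = λ_C(1 - cos(81°)) = 2.4263 × 0.8436
Δλ = 2.0468 pm

Final wavelength:
λ' = 3.8255 + 2.0468 = 5.8722 pm

Final energy:
E' = hc/λ' = 1239.842 / 5.8722 = 211.1360 keV

(Intermediate values are shown rounded; full precision is carried through to the final answer.)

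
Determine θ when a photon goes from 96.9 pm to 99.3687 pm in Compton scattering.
91.00°

First find the wavelength shift:
Δλ = λ' - λ = 99.3687 - 96.9 = 2.4687 pm

Using Δλ = λ_C(1 - cos θ), with λ_C = h/(m_e·c) ≈ 2.42631024 pm:
cos θ = 1 - Δλ/λ_C
cos θ = 1 - 2.4687/2.42631024
cos θ = -0.017471

θ = arccos(-0.017471)
θ = 91.00°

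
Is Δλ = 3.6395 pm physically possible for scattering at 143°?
No, inconsistent

Calculate the expected shift for θ = 143°:

Δλ_expected = λ_C(1 - cos(143°))
Δλ_expected = 2.4263 × (1 - cos(143°))
Δλ_expected = 2.4263 × 1.7986
Δλ_expected = 4.3640 pm

Given shift: 3.6395 pm
Expected shift: 4.3640 pm
Difference: 0.7246 pm

The values do not match. The given shift corresponds to θ ≈ 120.0°, not 143°.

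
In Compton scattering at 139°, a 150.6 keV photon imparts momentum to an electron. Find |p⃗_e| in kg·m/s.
1.2545e-22 kg·m/s

The electron is initially at rest, so by conservation of momentum:
p⃗_e = p⃗₀ − p⃗'  (incident photon momentum minus scattered photon momentum)

Photon momentum magnitudes (p = h/λ = E/c):
λ₀ = hc/E₀ = 8.2327 pm → p₀ = h/λ₀ = 8.0485e-23 kg·m/s
Δλ = λ_C(1 − cos 139°) = 4.2575 pm
λ' = 12.4902 pm → p' = h/λ' = 5.3050e-23 kg·m/s

The scattered photon makes angle θ = 139° with the incident direction, so by the law of cosines:
|p⃗_e|² = p₀² + p'² − 2p₀p'cos θ
|p⃗_e|² = (8.0485e-23)² + (5.3050e-23)² − 2·8.0485e-23·5.3050e-23·cos(139°)
|p⃗_e| = 1.2545e-22 kg·m/s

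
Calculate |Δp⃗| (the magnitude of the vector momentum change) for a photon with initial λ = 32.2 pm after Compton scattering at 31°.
1.0942e-23 kg·m/s

Photon momentum magnitude is p = h/λ.

Initial momentum:
p₀ = h/λ = 6.6261e-34/3.2200e-11 = 2.0578e-23 kg·m/s

After scattering:
λ' = λ + Δλ = 32.2 + 0.3466 = 32.5466 pm
p' = h/λ' = 6.6261e-34/3.2547e-11 = 2.0359e-23 kg·m/s

Momentum is a vector; the scattered photon's direction makes angle θ = 31° with the incident direction. The magnitude of the vector change Δp⃗ = p⃗₀ − p⃗' is found from the law of cosines:
|Δp⃗|² = p₀² + p'² − 2p₀p'cos θ
|Δp⃗|² = (2.0578e-23)² + (2.0359e-23)² − 2·2.0578e-23·2.0359e-23·cos(31°)
|Δp⃗| = 1.0942e-23 kg·m/s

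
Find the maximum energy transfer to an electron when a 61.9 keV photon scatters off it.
12.0719 keV

Maximum energy transfer occurs at θ = 180° (backscattering).

Initial photon: E₀ = 61.9 keV → λ₀ = 20.0298 pm

Maximum Compton shift (at 180°):
Δλ_max = 2λ_C = 2 × 2.4263 = 4.8526 pm

Final wavelength:
λ' = 20.0298 + 4.8526 = 24.8824 pm

Minimum photon energy (maximum energy to electron):
E'_min = hc/λ' = 49.8281 keV

Maximum electron kinetic energy:
K_max = E₀ - E'_min = 61.9000 - 49.8281 = 12.0719 keV

(Intermediate values are shown rounded; full precision is carried through to the final answer.)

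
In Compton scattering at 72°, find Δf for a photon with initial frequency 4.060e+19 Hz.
7.512e+18 Hz (decrease)

Convert frequency to wavelength (c = 299792458 m/s):
λ₀ = c/f₀ = 299792458/4.060e+19 = 7.3840507e-12 m = 7.3841 pm

Calculate Compton shift:
Δλ = λ_C(1 - cos(72°)) = 1.6765 pm

Final wavelength:
λ' = λ₀ + Δλ = 7.3841 + 1.6765 = 9.0606 pm

Final frequency:
f' = c/λ' = 299792458/9.0605898e-12 = 3.3087521e+19 Hz

Frequency shift (decrease):
Δf = f₀ - f' = 4.060e+19 - 3.3087521e+19 = 7.512e+18 Hz

(Intermediate values are shown rounded; full precision is carried through to the final answer.)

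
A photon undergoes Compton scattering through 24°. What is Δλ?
0.2098 pm

Using the Compton scattering formula:
Δλ = λ_C(1 - cos θ)

where λ_C = h/(m_e·c) ≈ 2.4263 pm is the Compton wavelength of an electron.

For θ = 24°:
cos(24°) = 0.9135
1 - cos(24°) = 0.0865

Δλ = 2.4263 × 0.0865
Δλ = 0.2098 pm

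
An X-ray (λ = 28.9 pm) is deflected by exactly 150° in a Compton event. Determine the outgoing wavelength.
33.4276 pm

Using the Compton formula: λ' = λ + λ_C(1 − cos θ)

For θ = 150°, cos θ = -√3/2 (exact) ≈ -0.8660, so:
1 − cos 150° = 1 − (-√3/2) ≈ 1.8660

Δλ = λ_C × 1.8660 = 2.4263 × 1.8660 = 4.5276 pm

λ' = 28.9 + 4.5276 = 33.4276 pm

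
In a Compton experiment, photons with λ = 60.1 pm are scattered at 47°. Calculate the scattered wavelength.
60.8716 pm

Using the Compton scattering formula:
λ' = λ + Δλ = λ + λ_C(1 - cos θ)

Given:
- Initial wavelength λ = 60.1 pm
- Scattering angle θ = 47°
- Compton wavelength λ_C ≈ 2.4263 pm

Calculate the shift:
Δλ = 2.4263 × (1 - cos(47°))
Δλ = 2.4263 × 0.3180
Δλ = 0.7716 pm

Final wavelength:
λ' = 60.1 + 0.7716 = 60.8716 pm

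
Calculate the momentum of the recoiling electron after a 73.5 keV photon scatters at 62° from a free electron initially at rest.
3.9100e-23 kg·m/s

The electron is initially at rest, so by conservation of momentum:
p⃗_e = p⃗₀ − p⃗'  (incident photon momentum minus scattered photon momentum)

Photon momentum magnitudes (p = h/λ = E/c):
λ₀ = hc/E₀ = 16.8686 pm → p₀ = h/λ₀ = 3.9281e-23 kg·m/s
Δλ = λ_C(1 − cos 62°) = 1.2872 pm
λ' = 18.1558 pm → p' = h/λ' = 3.6496e-23 kg·m/s

The scattered photon makes angle θ = 62° with the incident direction, so by the law of cosines:
|p⃗_e|² = p₀² + p'² − 2p₀p'cos θ
|p⃗_e|² = (3.9281e-23)² + (3.6496e-23)² − 2·3.9281e-23·3.6496e-23·cos(62°)
|p⃗_e| = 3.9100e-23 kg·m/s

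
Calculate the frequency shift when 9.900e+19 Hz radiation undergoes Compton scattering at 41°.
1.626e+19 Hz (decrease)

Convert frequency to wavelength (c = 299792458 m/s):
λ₀ = c/f₀ = 299792458/9.900e+19 = 3.0282066e-12 m = 3.0282 pm

Calculate Compton shift:
Δλ = λ_C(1 - cos(41°)) = 0.5952 pm

Final wavelength:
λ' = λ₀ + Δλ = 3.0282 + 0.5952 = 3.6234 pm

Final frequency:
f' = c/λ' = 299792458/3.6233573e-12 = 8.2738861e+19 Hz

Frequency shift (decrease):
Δf = f₀ - f' = 9.900e+19 - 8.2738861e+19 = 1.626e+19 Hz

(Intermediate values are shown rounded; full precision is carried through to the final answer.)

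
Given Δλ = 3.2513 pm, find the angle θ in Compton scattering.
109.88°

From the Compton formula Δλ = λ_C(1 - cos θ), we can solve for θ:

cos θ = 1 - Δλ/λ_C

Given:
- Δλ = 3.2513 pm
- λ_C = h/(m_e·c) ≈ 2.42631024 pm

cos θ = 1 - 3.2513/2.42631024
cos θ = 1 - 1.340018
cos θ = -0.340018

θ = arccos(-0.340018)
θ = 109.88°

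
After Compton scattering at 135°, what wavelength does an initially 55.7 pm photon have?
59.8420 pm

Using the Compton formula: λ' = λ + λ_C(1 − cos θ)

For θ = 135°, cos θ = -√2/2 (exact) ≈ -0.7071, so:
1 − cos 135° = 1 − (-√2/2) ≈ 1.7071

Δλ = λ_C × 1.7071 = 2.4263 × 1.7071 = 4.1420 pm

λ' = 55.7 + 4.1420 = 59.8420 pm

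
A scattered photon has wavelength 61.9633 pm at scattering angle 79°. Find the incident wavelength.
60.0000 pm

From λ' = λ + Δλ, we have λ = λ' - Δλ

First calculate the Compton shift:
Δλ = λ_C(1 - cos θ)
Δλ = 2.4263 × (1 - cos(79°))
Δλ = 2.4263 × 0.8092
Δλ = 1.9633 pm

Initial wavelength:
λ = λ' - Δλ
λ = 61.9633 - 1.9633
λ = 60.0000 pm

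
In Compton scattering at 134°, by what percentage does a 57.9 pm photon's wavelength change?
7.1015%

Calculate the Compton shift:
Δλ = λ_C(1 - cos(134°))
Δλ = 2.4263 × (1 - cos(134°))
Δλ = 2.4263 × 1.6947
Δλ = 4.1118 pm

Percentage change:
(Δλ/λ₀) × 100 = (4.1118/57.9) × 100
= 7.1015%

(Intermediate values are shown rounded; full precision is carried through to the final answer.)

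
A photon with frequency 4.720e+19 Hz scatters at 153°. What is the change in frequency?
1.980e+19 Hz (decrease)

Convert frequency to wavelength (c = 299792458 m/s):
λ₀ = c/f₀ = 299792458/4.720e+19 = 6.3515351e-12 m = 6.3515 pm

Calculate Compton shift:
Δλ = λ_C(1 - cos(153°)) = 4.5882 pm

Final wavelength:
λ' = λ₀ + Δλ = 6.3515 + 4.5882 = 10.9397 pm

Final frequency:
f' = c/λ' = 299792458/1.0939704e-11 = 2.7404075e+19 Hz

Frequency shift (decrease):
Δf = f₀ - f' = 4.720e+19 - 2.7404075e+19 = 1.980e+19 Hz

(Intermediate values are shown rounded; full precision is carried through to the final answer.)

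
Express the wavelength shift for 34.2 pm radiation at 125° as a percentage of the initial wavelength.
11.1637%

Calculate the Compton shift:
Δλ = λ_C(1 - cos(125°))
Δλ = 2.4263 × (1 - cos(125°))
Δλ = 2.4263 × 1.5736
Δλ = 3.8180 pm

Percentage change:
(Δλ/λ₀) × 100 = (3.8180/34.2) × 100
= 11.1637%

(Intermediate values are shown rounded; full precision is carried through to the final answer.)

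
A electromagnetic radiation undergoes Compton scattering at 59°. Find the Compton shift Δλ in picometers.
1.1767 pm

Using the Compton scattering formula:
Δλ = λ_C(1 - cos θ)

where λ_C = h/(m_e·c) ≈ 2.4263 pm is the Compton wavelength of an electron.

For θ = 59°:
cos(59°) = 0.5150
1 - cos(59°) = 0.4850

Δλ = 2.4263 × 0.4850
Δλ = 1.1767 pm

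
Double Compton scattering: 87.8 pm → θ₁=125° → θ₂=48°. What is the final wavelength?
92.4208 pm

Apply Compton shift twice:

First scattering at θ₁ = 125°:
Δλ₁ = λ_C(1 - cos(125°))
Δλ₁ = 2.4263 × 1.5736
Δλ₁ = 3.8180 pm

After first scattering:
λ₁ = 87.8 + 3.8180 = 91.6180 pm

Second scattering at θ₂ = 48°:
Δλ₂ = λ_C(1 - cos(48°))
Δλ₂ = 2.4263 × 0.3309
Δλ₂ = 0.8028 pm

Final wavelength:
λ₂ = 91.6180 + 0.8028 = 92.4208 pm

Total shift: Δλ_total = 3.8180 + 0.8028 = 4.6208 pm

(Intermediate values are shown rounded; full precision is carried through to the final answer.)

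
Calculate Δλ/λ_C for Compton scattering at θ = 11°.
0.0184 λ_C

The Compton shift formula is:
Δλ = λ_C(1 - cos θ)

Dividing both sides by λ_C:
Δλ/λ_C = 1 - cos θ

For θ = 11°:
Δλ/λ_C = 1 - cos(11°)
Δλ/λ_C = 1 - 0.9816
Δλ/λ_C = 0.0184

This means the shift is 0.0184 × λ_C = 0.0446 pm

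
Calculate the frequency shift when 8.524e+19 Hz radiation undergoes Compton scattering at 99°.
3.783e+19 Hz (decrease)

Convert frequency to wavelength (c = 299792458 m/s):
λ₀ = c/f₀ = 299792458/8.524e+19 = 3.5170396e-12 m = 3.5170 pm

Calculate Compton shift:
Δλ = λ_C(1 - cos(99°)) = 2.8059 pm

Final wavelength:
λ' = λ₀ + Δλ = 3.5170 + 2.8059 = 6.3229 pm

Final frequency:
f' = c/λ' = 299792458/6.3229084e-12 = 4.7413696e+19 Hz

Frequency shift (decrease):
Δf = f₀ - f' = 8.524e+19 - 4.7413696e+19 = 3.783e+19 Hz

(Intermediate values are shown rounded; full precision is carried through to the final answer.)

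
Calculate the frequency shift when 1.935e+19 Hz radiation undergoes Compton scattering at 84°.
2.380e+18 Hz (decrease)

Convert frequency to wavelength (c = 299792458 m/s):
λ₀ = c/f₀ = 299792458/1.935e+19 = 1.5493150e-11 m = 15.4932 pm

Calculate Compton shift:
Δλ = λ_C(1 - cos(84°)) = 2.1727 pm

Final wavelength:
λ' = λ₀ + Δλ = 15.4932 + 2.1727 = 17.6658 pm

Final frequency:
f' = c/λ' = 299792458/1.7665842e-11 = 1.6970177e+19 Hz

Frequency shift (decrease):
Δf = f₀ - f' = 1.935e+19 - 1.6970177e+19 = 2.380e+18 Hz

(Intermediate values are shown rounded; full precision is carried through to the final answer.)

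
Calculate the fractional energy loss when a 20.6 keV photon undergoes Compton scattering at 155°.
0.0714 (or 7.14%)

Calculate initial and final photon energies:

Initial: E₀ = 20.6 keV → λ₀ = 60.1865 pm
Compton shift: Δλ = 4.6253 pm
Final wavelength: λ' = 64.8118 pm
Final energy: E' = 19.1299 keV

Fractional energy loss:
(E₀ - E')/E₀ = (20.6000 - 19.1299)/20.6000
= 1.4701/20.6000
= 0.0714
= 7.14%

(Intermediate values are shown rounded; full precision is carried through to the final answer.)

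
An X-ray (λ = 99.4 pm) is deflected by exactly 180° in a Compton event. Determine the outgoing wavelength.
104.2526 pm

Using the Compton formula: λ' = λ + λ_C(1 − cos θ)

For θ = 180°, cos θ = -1 (exact) = -1.0000, so:
1 − cos 180° = 1 − (-1) = 2.0000

Δλ = λ_C × 2.0000 = 2.4263 × 2.0000 = 4.8526 pm

λ' = 99.4 + 4.8526 = 104.2526 pm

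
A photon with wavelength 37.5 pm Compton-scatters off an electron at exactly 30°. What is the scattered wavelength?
37.8251 pm

Using the Compton formula: λ' = λ + λ_C(1 − cos θ)

For θ = 30°, cos θ = √3/2 (exact) ≈ 0.8660, so:
1 − cos 30° = 1 − (√3/2) ≈ 0.1340

Δλ = λ_C × 0.1340 = 2.4263 × 0.1340 = 0.3251 pm

λ' = 37.5 + 0.3251 = 37.8251 pm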